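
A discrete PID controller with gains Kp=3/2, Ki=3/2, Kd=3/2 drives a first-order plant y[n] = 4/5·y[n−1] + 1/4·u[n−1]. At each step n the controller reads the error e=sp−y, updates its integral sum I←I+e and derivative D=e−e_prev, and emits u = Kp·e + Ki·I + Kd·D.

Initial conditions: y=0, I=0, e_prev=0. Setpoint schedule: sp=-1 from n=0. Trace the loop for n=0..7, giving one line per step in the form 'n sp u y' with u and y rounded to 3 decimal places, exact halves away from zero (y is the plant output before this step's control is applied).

(exact arithmetic carried between steps; '≈' marks a value shown rounded to 6 d.p. or computed from one; I and e_prev carry over from the previous line; the table rounds u and y to 3 d.p., halves away from zero)
n=0: y=0, sp=-1, e=sp−y=-1; I=-1, D=e−e_prev=-1; u=3/2·(-1)+3/2·(-1)+3/2·(-1)=-4.5; next y=4/5·0+1/4·(-4.5)=-1.125
n=1: y=-1.125, sp=-1, e=sp−y=0.125; I=-0.875, D=e−e_prev=1.125; u=3/2·0.125+3/2·(-0.875)+3/2·1.125=0.5625; next y=4/5·(-1.125)+1/4·0.5625=-0.759375
n=2: y=-0.759375, sp=-1, e=sp−y=-0.240625; I=-1.115625, D=e−e_prev=-0.365625; u=3/2·(-0.240625)+3/2·(-1.115625)+3/2·(-0.365625)≈-2.582813; next y=4/5·(-0.759375)+1/4·(-2.582813)≈-1.253203
n=3: y≈-1.253203, sp=-1, e=sp−y≈0.253203; I≈-0.862422, D=e−e_prev≈0.493828; u=3/2·0.253203+3/2·(-0.862422)+3/2·0.493828≈-0.173086; next y=4/5·(-1.253203)+1/4·(-0.173086)≈-1.045834
n=4: y≈-1.045834, sp=-1, e=sp−y≈0.045834; I≈-0.816588, D=e−e_prev≈-0.207369; u=3/2·0.045834+3/2·(-0.816588)+3/2·(-0.207369)≈-1.467185; next y=4/5·(-1.045834)+1/4·(-1.467185)≈-1.203463
n=5: y≈-1.203463, sp=-1, e=sp−y≈0.203463; I≈-0.613125, D=e−e_prev≈0.157629; u=3/2·0.203463+3/2·(-0.613125)+3/2·0.157629≈-0.378048; next y=4/5·(-1.203463)+1/4·(-0.378048)≈-1.057283
n=6: y≈-1.057283, sp=-1, e=sp−y≈0.057283; I≈-0.555842, D=e−e_prev≈-0.146181; u=3/2·0.057283+3/2·(-0.555842)+3/2·(-0.146181)≈-0.967110; next y=4/5·(-1.057283)+1/4·(-0.967110)≈-1.087604
n=7: y≈-1.087604, sp=-1, e=sp−y≈0.087604; I≈-0.468238, D=e−e_prev≈0.030321; u=3/2·0.087604+3/2·(-0.468238)+3/2·0.030321≈-0.525471; next y=4/5·(-1.087604)+1/4·(-0.525471)≈-1.001451

0 -1 -4.500 0.000
1 -1 0.563 -1.125
2 -1 -2.583 -0.759
3 -1 -0.173 -1.253
4 -1 -1.467 -1.046
5 -1 -0.378 -1.203
6 -1 -0.967 -1.057
7 -1 -0.525 -1.088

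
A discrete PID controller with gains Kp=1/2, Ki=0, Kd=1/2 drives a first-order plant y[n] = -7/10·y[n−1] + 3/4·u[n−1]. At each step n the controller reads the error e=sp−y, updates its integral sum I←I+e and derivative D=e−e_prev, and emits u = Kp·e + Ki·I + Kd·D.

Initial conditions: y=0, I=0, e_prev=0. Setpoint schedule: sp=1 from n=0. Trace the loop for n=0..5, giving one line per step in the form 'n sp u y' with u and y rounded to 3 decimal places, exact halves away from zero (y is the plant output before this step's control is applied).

(exact arithmetic carried between steps; '≈' marks a value shown rounded to 6 d.p. or computed from one; I and e_prev carry over from the previous line; the table rounds u and y to 3 d.p., halves away from zero)
n=0: y=0, sp=1, e=sp−y=1; I=1, D=e−e_prev=1; u=1/2·1+0·1+1/2·1=1; next y=-7/10·0+3/4·1=0.75
n=1: y=0.75, sp=1, e=sp−y=0.25; I=1.25, D=e−e_prev=-0.75; u=1/2·0.25+0·1.25+1/2·(-0.75)=-0.25; next y=-7/10·0.75+3/4·(-0.25)=-0.7125
n=2: y=-0.7125, sp=1, e=sp−y=1.7125; I=2.9625, D=e−e_prev=1.4625; u=1/2·1.7125+0·2.9625+1/2·1.4625=1.5875; next y=-7/10·(-0.7125)+3/4·1.5875=1.689375
n=3: y=1.689375, sp=1, e=sp−y=-0.689375; I=2.273125, D=e−e_prev=-2.401875; u=1/2·(-0.689375)+0·2.273125+1/2·(-2.401875)=-1.545625; next y=-7/10·1.689375+3/4·(-1.545625)≈-2.341781
n=4: y≈-2.341781, sp=1, e=sp−y≈3.341781; I≈5.614906, D=e−e_prev≈4.031156; u=1/2·3.341781+0·5.614906+1/2·4.031156≈3.686469; next y=-7/10·(-2.341781)+3/4·3.686469≈4.404098
n=5: y≈4.404098, sp=1, e=sp−y≈-3.404098; I≈2.210808, D=e−e_prev≈-6.745880; u=1/2·(-3.404098)+0·2.210808+1/2·(-6.745880)≈-5.074989; next y=-7/10·4.404098+3/4·(-5.074989)≈-6.889111

0 1 1.000 0.000
1 1 -0.250 0.750
2 1 1.588 -0.713
3 1 -1.546 1.689
4 1 3.686 -2.342
5 1 -5.075 4.404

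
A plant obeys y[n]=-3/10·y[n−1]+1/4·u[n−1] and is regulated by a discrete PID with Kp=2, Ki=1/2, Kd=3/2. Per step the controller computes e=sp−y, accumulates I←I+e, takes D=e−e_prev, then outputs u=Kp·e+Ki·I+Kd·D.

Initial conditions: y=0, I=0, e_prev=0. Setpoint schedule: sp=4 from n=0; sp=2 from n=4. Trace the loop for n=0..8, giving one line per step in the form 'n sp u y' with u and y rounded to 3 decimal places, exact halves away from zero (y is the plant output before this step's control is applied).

0 4 16.000 0.000
1 4 -4.000 4.000
2 4 26.800 -2.200
3 4 -17.640 7.360
4 2 42.932 -6.618
5 2 -48.072 12.718
6 2 89.781 -15.833
7 2 -116.245 27.195
8 2 193.361 -37.220

(exact arithmetic carried between steps; '≈' marks a value shown rounded to 6 d.p. or computed from one; I and e_prev carry over from the previous line; the table rounds u and y to 3 d.p., halves away from zero)
n=0: y=0, sp=4, e=sp−y=4; I=4, D=e−e_prev=4; u=2·4+1/2·4+3/2·4=16; next y=-3/10·0+1/4·16=4
n=1: y=4, sp=4, e=sp−y=0; I=4, D=e−e_prev=-4; u=2·0+1/2·4+3/2·(-4)=-4; next y=-3/10·4+1/4·(-4)=-2.2
n=2: y=-2.2, sp=4, e=sp−y=6.2; I=10.2, D=e−e_prev=6.2; u=2·6.2+1/2·10.2+3/2·6.2=26.8; next y=-3/10·(-2.2)+1/4·26.8=7.36
n=3: y=7.36, sp=4, e=sp−y=-3.36; I=6.84, D=e−e_prev=-9.56; u=2·(-3.36)+1/2·6.84+3/2·(-9.56)=-17.64; next y=-3/10·7.36+1/4·(-17.64)=-6.618
n=4: y=-6.618, sp=2, e=sp−y=8.618; I=15.458, D=e−e_prev=11.978; u=2·8.618+1/2·15.458+3/2·11.978=42.932; next y=-3/10·(-6.618)+1/4·42.932=12.7184
n=5: y=12.7184, sp=2, e=sp−y=-10.7184; I=4.7396, D=e−e_prev=-19.3364; u=2·(-10.7184)+1/2·4.7396+3/2·(-19.3364)=-48.0716; next y=-3/10·12.7184+1/4·(-48.0716)=-15.83342
n=6: y=-15.83342, sp=2, e=sp−y=17.83342; I=22.57302, D=e−e_prev=28.55182; u=2·17.83342+1/2·22.57302+3/2·28.55182=89.78108; next y=-3/10·(-15.83342)+1/4·89.78108=27.195296
n=7: y=27.195296, sp=2, e=sp−y=-25.195296; I=-2.622276, D=e−e_prev=-43.028716; u=2·(-25.195296)+1/2·(-2.622276)+3/2·(-43.028716)=-116.244804; next y=-3/10·27.195296+1/4·(-116.244804)≈-37.219790
n=8: y≈-37.219790, sp=2, e=sp−y≈39.219790; I≈36.597514, D=e−e_prev≈64.415086; u=2·39.219790+1/2·36.597514+3/2·64.415086≈193.360965; next y=-3/10·(-37.219790)+1/4·193.360965≈59.506178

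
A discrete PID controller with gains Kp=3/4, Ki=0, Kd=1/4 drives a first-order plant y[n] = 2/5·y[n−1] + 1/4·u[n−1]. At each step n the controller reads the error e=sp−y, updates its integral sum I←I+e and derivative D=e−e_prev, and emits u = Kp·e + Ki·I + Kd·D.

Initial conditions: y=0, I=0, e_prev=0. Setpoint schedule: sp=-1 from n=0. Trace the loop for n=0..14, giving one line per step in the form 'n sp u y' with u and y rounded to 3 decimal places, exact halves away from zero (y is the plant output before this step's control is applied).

0 -1 -1.000 0.000
1 -1 -0.500 -0.250
2 -1 -0.588 -0.225
3 -1 -0.569 -0.237
4 -1 -0.572 -0.237
5 -1 -0.571 -0.238
6 -1 -0.571 -0.238
7 -1 -0.571 -0.238
8 -1 -0.571 -0.238
9 -1 -0.571 -0.238
10 -1 -0.571 -0.238
11 -1 -0.571 -0.238
12 -1 -0.571 -0.238
13 -1 -0.571 -0.238
14 -1 -0.571 -0.238

(exact arithmetic carried between steps; '≈' marks a value shown rounded to 6 d.p. or computed from one; I and e_prev carry over from the previous line; the table rounds u and y to 3 d.p., halves away from zero)
n=0: y=0, sp=-1, e=sp−y=-1; I=-1, D=e−e_prev=-1; u=3/4·(-1)+0·(-1)+1/4·(-1)=-1; next y=2/5·0+1/4·(-1)=-0.25
n=1: y=-0.25, sp=-1, e=sp−y=-0.75; I=-1.75, D=e−e_prev=0.25; u=3/4·(-0.75)+0·(-1.75)+1/4·0.25=-0.5; next y=2/5·(-0.25)+1/4·(-0.5)=-0.225
n=2: y=-0.225, sp=-1, e=sp−y=-0.775; I=-2.525, D=e−e_prev=-0.025; u=3/4·(-0.775)+0·(-2.525)+1/4·(-0.025)=-0.5875; next y=2/5·(-0.225)+1/4·(-0.5875)=-0.236875
n=3: y=-0.236875, sp=-1, e=sp−y=-0.763125; I=-3.288125, D=e−e_prev=0.011875; u=3/4·(-0.763125)+0·(-3.288125)+1/4·0.011875=-0.569375; next y=2/5·(-0.236875)+1/4·(-0.569375)≈-0.237094
n=4: y≈-0.237094, sp=-1, e=sp−y≈-0.762906; I≈-4.051031, D=e−e_prev≈0.000219; u=3/4·(-0.762906)+0·(-4.051031)+1/4·0.000219≈-0.572125; next y=2/5·(-0.237094)+1/4·(-0.572125)≈-0.237869
n=5: y≈-0.237869, sp=-1, e=sp−y≈-0.762131; I≈-4.813163, D=e−e_prev≈0.000775; u=3/4·(-0.762131)+0·(-4.813163)+1/4·0.000775≈-0.571405; next y=2/5·(-0.237869)+1/4·(-0.571405)≈-0.237999
n=6: y≈-0.237999, sp=-1, e=sp−y≈-0.762001; I≈-5.575164, D=e−e_prev≈0.000130; u=3/4·(-0.762001)+0·(-5.575164)+1/4·0.000130≈-0.571469; next y=2/5·(-0.237999)+1/4·(-0.571469)≈-0.238067
n=7: y≈-0.238067, sp=-1, e=sp−y≈-0.761933; I≈-6.337097, D=e−e_prev≈0.000068; u=3/4·(-0.761933)+0·(-6.337097)+1/4·0.000068≈-0.571433; next y=2/5·(-0.238067)+1/4·(-0.571433)≈-0.238085
n=8: y≈-0.238085, sp=-1, e=sp−y≈-0.761915; I≈-7.099012, D=e−e_prev≈0.000018; u=3/4·(-0.761915)+0·(-7.099012)+1/4·0.000018≈-0.571432; next y=2/5·(-0.238085)+1/4·(-0.571432)≈-0.238092
n=9: y≈-0.238092, sp=-1, e=sp−y≈-0.761908; I≈-7.860920, D=e−e_prev≈0.000007; u=3/4·(-0.761908)+0·(-7.860920)+1/4·0.000007≈-0.571429; next y=2/5·(-0.238092)+1/4·(-0.571429)≈-0.238094
n=10: y≈-0.238094, sp=-1, e=sp−y≈-0.761906; I≈-8.622826, D=e−e_prev≈0.000002; u=3/4·(-0.761906)+0·(-8.622826)+1/4·0.000002≈-0.571429; next y=2/5·(-0.238094)+1/4·(-0.571429)≈-0.238095
n=11: y≈-0.238095, sp=-1, e=sp−y≈-0.761905; I≈-9.384731, D=e−e_prev≈0.000001; u=3/4·(-0.761905)+0·(-9.384731)+1/4·0.000001≈-0.571429; next y=2/5·(-0.238095)+1/4·(-0.571429)≈-0.238095
n=12: y≈-0.238095, sp=-1, e=sp−y≈-0.761905; I≈-10.146636, D=e−e_prev≈0.000000; u=3/4·(-0.761905)+0·(-10.146636)+1/4·0.000000≈-0.571429; next y=2/5·(-0.238095)+1/4·(-0.571429)≈-0.238095
n=13: y≈-0.238095, sp=-1, e=sp−y≈-0.761905; I≈-10.908541, D=e−e_prev≈0.000000; u=3/4·(-0.761905)+0·(-10.908541)+1/4·0.000000≈-0.571429; next y=2/5·(-0.238095)+1/4·(-0.571429)≈-0.238095
n=14: y≈-0.238095, sp=-1, e=sp−y≈-0.761905; I≈-11.670446, D=e−e_prev≈0.000000; u=3/4·(-0.761905)+0·(-11.670446)+1/4·0.000000≈-0.571429; next y=2/5·(-0.238095)+1/4·(-0.571429)≈-0.238095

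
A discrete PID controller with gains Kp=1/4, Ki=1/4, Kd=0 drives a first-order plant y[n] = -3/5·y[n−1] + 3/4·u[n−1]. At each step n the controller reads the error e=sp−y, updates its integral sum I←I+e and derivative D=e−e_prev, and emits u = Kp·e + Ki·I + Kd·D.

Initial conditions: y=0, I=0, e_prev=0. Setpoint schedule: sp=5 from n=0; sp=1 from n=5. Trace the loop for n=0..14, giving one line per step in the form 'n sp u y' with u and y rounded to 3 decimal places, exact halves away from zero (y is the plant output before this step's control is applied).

0 5 2.500 0.000
1 5 2.813 1.875
2 5 4.039 0.984
3 5 4.316 2.439
4 5 5.289 1.774
5 1 3.531 2.902
6 1 4.053 0.907
7 1 3.282 2.496
8 1 3.674 0.964
9 1 3.076 2.177
10 1 3.370 1.001
11 1 2.907 1.927
12 1 3.127 1.024
13 1 2.767 1.731
14 1 2.931 1.037

(exact arithmetic carried between steps; '≈' marks a value shown rounded to 6 d.p. or computed from one; I and e_prev carry over from the previous line; the table rounds u and y to 3 d.p., halves away from zero)
n=0: y=0, sp=5, e=sp−y=5; I=5, D=e−e_prev=5; u=1/4·5+1/4·5+0·5=2.5; next y=-3/5·0+3/4·2.5=1.875
n=1: y=1.875, sp=5, e=sp−y=3.125; I=8.125, D=e−e_prev=-1.875; u=1/4·3.125+1/4·8.125+0·(-1.875)=2.8125; next y=-3/5·1.875+3/4·2.8125=0.984375
n=2: y=0.984375, sp=5, e=sp−y=4.015625; I=12.140625, D=e−e_prev=0.890625; u=1/4·4.015625+1/4·12.140625+0·0.890625≈4.039063; next y=-3/5·0.984375+3/4·4.039063≈2.438672
n=3: y≈2.438672, sp=5, e=sp−y≈2.561328; I≈14.701953, D=e−e_prev≈-1.454297; u=1/4·2.561328+1/4·14.701953+0·(-1.454297)≈4.315820; next y=-3/5·2.438672+3/4·4.315820≈1.773662
n=4: y≈1.773662, sp=5, e=sp−y≈3.226338; I≈17.928291, D=e−e_prev≈0.665010; u=1/4·3.226338+1/4·17.928291+0·0.665010≈5.288657; next y=-3/5·1.773662+3/4·5.288657≈2.902296
n=5: y≈2.902296, sp=1, e=sp−y≈-1.902296; I≈16.025995, D=e−e_prev≈-5.128634; u=1/4·(-1.902296)+1/4·16.025995+0·(-5.128634)≈3.530925; next y=-3/5·2.902296+3/4·3.530925≈0.906816
n=6: y≈0.906816, sp=1, e=sp−y≈0.093184; I≈16.119179, D=e−e_prev≈1.995479; u=1/4·0.093184+1/4·16.119179+0·1.995479≈4.053091; next y=-3/5·0.906816+3/4·4.053091≈2.495728
n=7: y≈2.495728, sp=1, e=sp−y≈-1.495728; I≈14.623451, D=e−e_prev≈-1.588912; u=1/4·(-1.495728)+1/4·14.623451+0·(-1.588912)≈3.281931; next y=-3/5·2.495728+3/4·3.281931≈0.964011
n=8: y≈0.964011, sp=1, e=sp−y≈0.035989; I≈14.659440, D=e−e_prev≈1.531717; u=1/4·0.035989+1/4·14.659440+0·1.531717≈3.673857; next y=-3/5·0.964011+3/4·3.673857≈2.176986
n=9: y≈2.176986, sp=1, e=sp−y≈-1.176986; I≈13.482454, D=e−e_prev≈-1.212975; u=1/4·(-1.176986)+1/4·13.482454+0·(-1.212975)≈3.076367; next y=-3/5·2.176986+3/4·3.076367≈1.001083
n=10: y≈1.001083, sp=1, e=sp−y≈-0.001083; I≈13.481370, D=e−e_prev≈1.175903; u=1/4·(-0.001083)+1/4·13.481370+0·1.175903≈3.370072; next y=-3/5·1.001083+3/4·3.370072≈1.926904
n=11: y≈1.926904, sp=1, e=sp−y≈-0.926904; I≈12.554466, D=e−e_prev≈-0.925820; u=1/4·(-0.926904)+1/4·12.554466+0·(-0.925820)≈2.906891; next y=-3/5·1.926904+3/4·2.906891≈1.024026
n=12: y≈1.024026, sp=1, e=sp−y≈-0.024026; I≈12.530441, D=e−e_prev≈0.902878; u=1/4·(-0.024026)+1/4·12.530441+0·0.902878≈3.126604; next y=-3/5·1.024026+3/4·3.126604≈1.730537
n=13: y≈1.730537, sp=1, e=sp−y≈-0.730537; I≈11.799903, D=e−e_prev≈-0.706512; u=1/4·(-0.730537)+1/4·11.799903+0·(-0.706512)≈2.767341; next y=-3/5·1.730537+3/4·2.767341≈1.037184
n=14: y≈1.037184, sp=1, e=sp−y≈-0.037184; I≈11.762720, D=e−e_prev≈0.693354; u=1/4·(-0.037184)+1/4·11.762720+0·0.693354≈2.931384; next y=-3/5·1.037184+3/4·2.931384≈1.576228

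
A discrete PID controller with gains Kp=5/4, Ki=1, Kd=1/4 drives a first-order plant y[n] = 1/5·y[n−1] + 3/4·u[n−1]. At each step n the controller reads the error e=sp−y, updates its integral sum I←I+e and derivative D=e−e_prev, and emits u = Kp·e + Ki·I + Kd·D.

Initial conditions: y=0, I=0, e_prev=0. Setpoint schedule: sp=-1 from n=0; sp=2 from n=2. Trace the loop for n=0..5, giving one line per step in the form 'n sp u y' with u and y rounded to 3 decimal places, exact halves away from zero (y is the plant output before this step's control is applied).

(exact arithmetic carried between steps; '≈' marks a value shown rounded to 6 d.p. or computed from one; I and e_prev carry over from the previous line; the table rounds u and y to 3 d.p., halves away from zero)
n=0: y=0, sp=-1, e=sp−y=-1; I=-1, D=e−e_prev=-1; u=5/4·(-1)+1·(-1)+1/4·(-1)=-2.5; next y=1/5·0+3/4·(-2.5)=-1.875
n=1: y=-1.875, sp=-1, e=sp−y=0.875; I=-0.125, D=e−e_prev=1.875; u=5/4·0.875+1·(-0.125)+1/4·1.875=1.4375; next y=1/5·(-1.875)+3/4·1.4375=0.703125
n=2: y=0.703125, sp=2, e=sp−y=1.296875; I=1.171875, D=e−e_prev=0.421875; u=5/4·1.296875+1·1.171875+1/4·0.421875≈2.898438; next y=1/5·0.703125+3/4·2.898438≈2.314453
n=3: y≈2.314453, sp=2, e=sp−y≈-0.314453; I≈0.857422, D=e−e_prev≈-1.611328; u=5/4·(-0.314453)+1·0.857422+1/4·(-1.611328)≈0.061523; next y=1/5·2.314453+3/4·0.061523≈0.509033
n=4: y≈0.509033, sp=2, e=sp−y≈1.490967; I≈2.348389, D=e−e_prev≈1.805420; u=5/4·1.490967+1·2.348389+1/4·1.805420≈4.663452; next y=1/5·0.509033+3/4·4.663452≈3.599396
n=5: y≈3.599396, sp=2, e=sp−y≈-1.599396; I≈0.748993, D=e−e_prev≈-3.090363; u=5/4·(-1.599396)+1·0.748993+1/4·(-3.090363)≈-2.022842; next y=1/5·3.599396+3/4·(-2.022842)≈-0.797253

0 -1 -2.500 0.000
1 -1 1.438 -1.875
2 2 2.898 0.703
3 2 0.062 2.314
4 2 4.663 0.509
5 2 -2.023 3.599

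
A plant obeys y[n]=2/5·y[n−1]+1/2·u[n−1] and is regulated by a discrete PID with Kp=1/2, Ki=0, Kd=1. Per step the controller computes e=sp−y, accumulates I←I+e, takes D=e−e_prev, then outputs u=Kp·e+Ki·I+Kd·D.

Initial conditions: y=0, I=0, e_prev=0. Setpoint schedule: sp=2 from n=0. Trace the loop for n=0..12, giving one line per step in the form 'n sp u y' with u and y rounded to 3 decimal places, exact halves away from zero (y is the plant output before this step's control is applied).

0 2 3.000 0.000
1 2 -1.250 1.500
2 2 2.538 -0.025
3 2 -0.913 1.259
4 2 2.188 0.047
5 2 -0.622 1.113
6 2 1.912 0.134
7 2 -0.380 1.010
8 2 1.689 0.214
9 2 -0.181 0.930
10 2 1.508 0.281
11 2 -0.019 0.867
12 2 1.361 0.337

(exact arithmetic carried between steps; '≈' marks a value shown rounded to 6 d.p. or computed from one; I and e_prev carry over from the previous line; the table rounds u and y to 3 d.p., halves away from zero)
n=0: y=0, sp=2, e=sp−y=2; I=2, D=e−e_prev=2; u=1/2·2+0·2+1·2=3; next y=2/5·0+1/2·3=1.5
n=1: y=1.5, sp=2, e=sp−y=0.5; I=2.5, D=e−e_prev=-1.5; u=1/2·0.5+0·2.5+1·(-1.5)=-1.25; next y=2/5·1.5+1/2·(-1.25)=-0.025
n=2: y=-0.025, sp=2, e=sp−y=2.025; I=4.525, D=e−e_prev=1.525; u=1/2·2.025+0·4.525+1·1.525=2.5375; next y=2/5·(-0.025)+1/2·2.5375=1.25875
n=3: y=1.25875, sp=2, e=sp−y=0.74125; I=5.26625, D=e−e_prev=-1.28375; u=1/2·0.74125+0·5.26625+1·(-1.28375)=-0.913125; next y=2/5·1.25875+1/2·(-0.913125)≈0.046938
n=4: y≈0.046938, sp=2, e=sp−y≈1.953063; I≈7.219313, D=e−e_prev≈1.211813; u=1/2·1.953063+0·7.219313+1·1.211813≈2.188344; next y=2/5·0.046938+1/2·2.188344≈1.112947
n=5: y≈1.112947, sp=2, e=sp−y≈0.887053; I≈8.106366, D=e−e_prev≈-1.066009; u=1/2·0.887053+0·8.106366+1·(-1.066009)≈-0.622483; next y=2/5·1.112947+1/2·(-0.622483)≈0.133937
n=6: y≈0.133937, sp=2, e=sp−y≈1.866063; I≈9.972428, D=e−e_prev≈0.979010; u=1/2·1.866063+0·9.972428+1·0.979010≈1.912041; next y=2/5·0.133937+1/2·1.912041≈1.009595
n=7: y≈1.009595, sp=2, e=sp−y≈0.990405; I≈10.962833, D=e−e_prev≈-0.875658; u=1/2·0.990405+0·10.962833+1·(-0.875658)≈-0.380456; next y=2/5·1.009595+1/2·(-0.380456)≈0.213610
n=8: y≈0.213610, sp=2, e=sp−y≈1.786390; I≈12.749223, D=e−e_prev≈0.795985; u=1/2·1.786390+0·12.749223+1·0.795985≈1.689180; next y=2/5·0.213610+1/2·1.689180≈0.930034
n=9: y≈0.930034, sp=2, e=sp−y≈1.069966; I≈13.819189, D=e−e_prev≈-0.716424; u=1/2·1.069966+0·13.819189+1·(-0.716424)≈-0.181441; next y=2/5·0.930034+1/2·(-0.181441)≈0.281293
n=10: y≈0.281293, sp=2, e=sp−y≈1.718707; I≈15.537895, D=e−e_prev≈0.648741; u=1/2·1.718707+0·15.537895+1·0.648741≈1.508094; next y=2/5·0.281293+1/2·1.508094≈0.866564
n=11: y≈0.866564, sp=2, e=sp−y≈1.133436; I≈16.671331, D=e−e_prev≈-0.585271; u=1/2·1.133436+0·16.671331+1·(-0.585271)≈-0.018553; next y=2/5·0.866564+1/2·(-0.018553)≈0.337349
n=12: y≈0.337349, sp=2, e=sp−y≈1.662651; I≈18.333982, D=e−e_prev≈0.529215; u=1/2·1.662651+0·18.333982+1·0.529215≈1.360541; next y=2/5·0.337349+1/2·1.360541≈0.815210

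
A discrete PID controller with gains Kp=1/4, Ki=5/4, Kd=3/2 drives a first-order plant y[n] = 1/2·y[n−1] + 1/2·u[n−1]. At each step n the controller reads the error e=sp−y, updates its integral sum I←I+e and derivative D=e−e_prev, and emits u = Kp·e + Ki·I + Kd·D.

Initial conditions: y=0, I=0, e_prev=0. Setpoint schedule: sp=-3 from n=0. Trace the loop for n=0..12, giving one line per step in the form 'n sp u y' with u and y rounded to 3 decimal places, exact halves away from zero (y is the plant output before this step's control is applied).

0 -3 -9.000 0.000
1 -3 5.250 -4.500
2 -3 -14.250 0.375
3 -3 10.781 -6.938
4 -3 -21.844 1.922
5 -3 20.941 -9.961
6 -3 -34.535 5.490
7 -3 38.067 -14.522
8 -3 -56.433 11.772
9 -3 66.852 -22.330
10 -3 -93.912 22.261
11 -3 115.658 -35.826
12 -3 -157.665 39.916

(exact arithmetic carried between steps; '≈' marks a value shown rounded to 6 d.p. or computed from one; I and e_prev carry over from the previous line; the table rounds u and y to 3 d.p., halves away from zero)
n=0: y=0, sp=-3, e=sp−y=-3; I=-3, D=e−e_prev=-3; u=1/4·(-3)+5/4·(-3)+3/2·(-3)=-9; next y=1/2·0+1/2·(-9)=-4.5
n=1: y=-4.5, sp=-3, e=sp−y=1.5; I=-1.5, D=e−e_prev=4.5; u=1/4·1.5+5/4·(-1.5)+3/2·4.5=5.25; next y=1/2·(-4.5)+1/2·5.25=0.375
n=2: y=0.375, sp=-3, e=sp−y=-3.375; I=-4.875, D=e−e_prev=-4.875; u=1/4·(-3.375)+5/4·(-4.875)+3/2·(-4.875)=-14.25; next y=1/2·0.375+1/2·(-14.25)=-6.9375
n=3: y=-6.9375, sp=-3, e=sp−y=3.9375; I=-0.9375, D=e−e_prev=7.3125; u=1/4·3.9375+5/4·(-0.9375)+3/2·7.3125=10.78125; next y=1/2·(-6.9375)+1/2·10.78125=1.921875
n=4: y=1.921875, sp=-3, e=sp−y=-4.921875; I=-5.859375, D=e−e_prev=-8.859375; u=1/4·(-4.921875)+5/4·(-5.859375)+3/2·(-8.859375)=-21.84375; next y=1/2·1.921875+1/2·(-21.84375)≈-9.960938
n=5: y≈-9.960938, sp=-3, e=sp−y≈6.960938; I≈1.101563, D=e−e_prev≈11.882813; u=1/4·6.960938+5/4·1.101563+3/2·11.882813≈20.941406; next y=1/2·(-9.960938)+1/2·20.941406≈5.490234
n=6: y≈5.490234, sp=-3, e=sp−y≈-8.490234; I≈-7.388672, D=e−e_prev≈-15.451172; u=1/4·(-8.490234)+5/4·(-7.388672)+3/2·(-15.451172)≈-34.535156; next y=1/2·5.490234+1/2·(-34.535156)≈-14.522461
n=7: y≈-14.522461, sp=-3, e=sp−y≈11.522461; I≈4.133789, D=e−e_prev≈20.012695; u=1/4·11.522461+5/4·4.133789+3/2·20.012695≈38.066895; next y=1/2·(-14.522461)+1/2·38.066895≈11.772217
n=8: y≈11.772217, sp=-3, e=sp−y≈-14.772217; I≈-10.638428, D=e−e_prev≈-26.294678; u=1/4·(-14.772217)+5/4·(-10.638428)+3/2·(-26.294678)≈-56.433105; next y=1/2·11.772217+1/2·(-56.433105)≈-22.330444
n=9: y≈-22.330444, sp=-3, e=sp−y≈19.330444; I≈8.692017, D=e−e_prev≈34.102661; u=1/4·19.330444+5/4·8.692017+3/2·34.102661≈66.851624; next y=1/2·(-22.330444)+1/2·66.851624≈22.260590
n=10: y≈22.260590, sp=-3, e=sp−y≈-25.260590; I≈-16.568573, D=e−e_prev≈-44.591034; u=1/4·(-25.260590)+5/4·(-16.568573)+3/2·(-44.591034)≈-93.912415; next y=1/2·22.260590+1/2·(-93.912415)≈-35.825912
n=11: y≈-35.825912, sp=-3, e=sp−y≈32.825912; I≈16.257339, D=e−e_prev≈58.086502; u=1/4·32.825912+5/4·16.257339+3/2·58.086502≈115.657906; next y=1/2·(-35.825912)+1/2·115.657906≈39.915997
n=12: y≈39.915997, sp=-3, e=sp−y≈-42.915997; I≈-26.658657, D=e−e_prev≈-75.741909; u=1/4·(-42.915997)+5/4·(-26.658657)+3/2·(-75.741909)≈-157.665184; next y=1/2·39.915997+1/2·(-157.665184)≈-58.874594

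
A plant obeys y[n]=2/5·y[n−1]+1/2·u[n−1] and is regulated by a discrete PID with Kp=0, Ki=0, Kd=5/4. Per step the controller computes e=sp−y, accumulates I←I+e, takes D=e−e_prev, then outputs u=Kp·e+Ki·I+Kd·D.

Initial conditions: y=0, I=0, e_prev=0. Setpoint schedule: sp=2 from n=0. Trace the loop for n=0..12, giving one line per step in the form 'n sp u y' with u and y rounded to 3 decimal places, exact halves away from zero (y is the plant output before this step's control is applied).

0 2 2.500 0.000
1 2 -1.563 1.250
2 2 1.914 -0.281
3 2 -1.407 0.845
4 2 1.513 -0.366
5 2 -1.220 0.610
6 2 1.220 -0.366
7 2 -1.037 0.464
8 2 0.996 -0.333
9 2 -0.872 0.365
10 2 0.819 -0.290
11 2 -0.729 0.293
12 2 0.676 -0.247

(exact arithmetic carried between steps; '≈' marks a value shown rounded to 6 d.p. or computed from one; I and e_prev carry over from the previous line; the table rounds u and y to 3 d.p., halves away from zero)
n=0: y=0, sp=2, e=sp−y=2; I=2, D=e−e_prev=2; u=0·2+0·2+5/4·2=2.5; next y=2/5·0+1/2·2.5=1.25
n=1: y=1.25, sp=2, e=sp−y=0.75; I=2.75, D=e−e_prev=-1.25; u=0·0.75+0·2.75+5/4·(-1.25)=-1.5625; next y=2/5·1.25+1/2·(-1.5625)=-0.28125
n=2: y=-0.28125, sp=2, e=sp−y=2.28125; I=5.03125, D=e−e_prev=1.53125; u=0·2.28125+0·5.03125+5/4·1.53125≈1.914063; next y=2/5·(-0.28125)+1/2·1.914063≈0.844531
n=3: y≈0.844531, sp=2, e=sp−y≈1.155469; I≈6.186719, D=e−e_prev≈-1.125781; u=0·1.155469+0·6.186719+5/4·(-1.125781)≈-1.407227; next y=2/5·0.844531+1/2·(-1.407227)≈-0.365801
n=4: y≈-0.365801, sp=2, e=sp−y≈2.365801; I≈8.552520, D=e−e_prev≈1.210332; u=0·2.365801+0·8.552520+5/4·1.210332≈1.512915; next y=2/5·(-0.365801)+1/2·1.512915≈0.610137
n=5: y≈0.610137, sp=2, e=sp−y≈1.389863; I≈9.942382, D=e−e_prev≈-0.975938; u=0·1.389863+0·9.942382+5/4·(-0.975938)≈-1.219922; next y=2/5·0.610137+1/2·(-1.219922)≈-0.365906
n=6: y≈-0.365906, sp=2, e=sp−y≈2.365906; I≈12.308289, D=e−e_prev≈0.976044; u=0·2.365906+0·12.308289+5/4·0.976044≈1.220054; next y=2/5·(-0.365906)+1/2·1.220054≈0.463665
n=7: y≈0.463665, sp=2, e=sp−y≈1.536335; I≈13.844624, D=e−e_prev≈-0.829571; u=0·1.536335+0·13.844624+5/4·(-0.829571)≈-1.036964; next y=2/5·0.463665+1/2·(-1.036964)≈-0.333016
n=8: y≈-0.333016, sp=2, e=sp−y≈2.333016; I≈16.177640, D=e−e_prev≈0.796681; u=0·2.333016+0·16.177640+5/4·0.796681≈0.995851; next y=2/5·(-0.333016)+1/2·0.995851≈0.364719
n=9: y≈0.364719, sp=2, e=sp−y≈1.635281; I≈17.812921, D=e−e_prev≈-0.697735; u=0·1.635281+0·17.812921+5/4·(-0.697735)≈-0.872169; next y=2/5·0.364719+1/2·(-0.872169)≈-0.290197
n=10: y≈-0.290197, sp=2, e=sp−y≈2.290197; I≈20.103118, D=e−e_prev≈0.654916; u=0·2.290197+0·20.103118+5/4·0.654916≈0.818645; next y=2/5·(-0.290197)+1/2·0.818645≈0.293244
n=11: y≈0.293244, sp=2, e=sp−y≈1.706756; I≈21.809874, D=e−e_prev≈-0.583440; u=0·1.706756+0·21.809874+5/4·(-0.583440)≈-0.729301; next y=2/5·0.293244+1/2·(-0.729301)≈-0.247353
n=12: y≈-0.247353, sp=2, e=sp−y≈2.247353; I≈24.057227, D=e−e_prev≈0.540597; u=0·2.247353+0·24.057227+5/4·0.540597≈0.675746; next y=2/5·(-0.247353)+1/2·0.675746≈0.238932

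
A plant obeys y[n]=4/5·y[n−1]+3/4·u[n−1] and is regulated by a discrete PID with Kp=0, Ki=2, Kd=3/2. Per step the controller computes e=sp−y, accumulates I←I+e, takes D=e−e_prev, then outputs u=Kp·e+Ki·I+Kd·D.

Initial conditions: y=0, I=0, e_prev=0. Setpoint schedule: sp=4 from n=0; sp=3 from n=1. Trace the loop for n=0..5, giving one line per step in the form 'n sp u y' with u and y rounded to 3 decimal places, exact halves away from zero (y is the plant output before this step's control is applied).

0 4 14.000 0.000
1 3 -24.250 10.500
2 3 49.006 -9.788
3 3 -91.343 28.925
4 3 174.898 -45.367
5 3 -330.670 94.880

(exact arithmetic carried between steps; '≈' marks a value shown rounded to 6 d.p. or computed from one; I and e_prev carry over from the previous line; the table rounds u and y to 3 d.p., halves away from zero)
n=0: y=0, sp=4, e=sp−y=4; I=4, D=e−e_prev=4; u=0·4+2·4+3/2·4=14; next y=4/5·0+3/4·14=10.5
n=1: y=10.5, sp=3, e=sp−y=-7.5; I=-3.5, D=e−e_prev=-11.5; u=0·(-7.5)+2·(-3.5)+3/2·(-11.5)=-24.25; next y=4/5·10.5+3/4·(-24.25)=-9.7875
n=2: y=-9.7875, sp=3, e=sp−y=12.7875; I=9.2875, D=e−e_prev=20.2875; u=0·12.7875+2·9.2875+3/2·20.2875=49.00625; next y=4/5·(-9.7875)+3/4·49.00625≈28.924688
n=3: y≈28.924688, sp=3, e=sp−y≈-25.924688; I≈-16.637188, D=e−e_prev≈-38.712188; u=0·(-25.924688)+2·(-16.637188)+3/2·(-38.712188)≈-91.342656; next y=4/5·28.924688+3/4·(-91.342656)≈-45.367242
n=4: y≈-45.367242, sp=3, e=sp−y≈48.367242; I≈31.730055, D=e−e_prev≈74.291930; u=0·48.367242+2·31.730055+3/2·74.291930≈174.898004; next y=4/5·(-45.367242)+3/4·174.898004≈94.879709
n=5: y≈94.879709, sp=3, e=sp−y≈-91.879709; I≈-60.149654, D=e−e_prev≈-140.246951; u=0·(-91.879709)+2·(-60.149654)+3/2·(-140.246951)≈-330.669736; next y=4/5·94.879709+3/4·(-330.669736)≈-172.098535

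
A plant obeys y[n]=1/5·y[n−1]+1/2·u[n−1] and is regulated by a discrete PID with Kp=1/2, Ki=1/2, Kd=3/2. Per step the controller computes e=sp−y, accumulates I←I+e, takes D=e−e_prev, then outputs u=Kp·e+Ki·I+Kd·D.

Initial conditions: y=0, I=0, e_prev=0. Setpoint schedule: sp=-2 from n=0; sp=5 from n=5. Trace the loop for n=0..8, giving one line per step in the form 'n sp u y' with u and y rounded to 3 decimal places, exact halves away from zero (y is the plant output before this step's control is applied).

(exact arithmetic carried between steps; '≈' marks a value shown rounded to 6 d.p. or computed from one; I and e_prev carry over from the previous line; the table rounds u and y to 3 d.p., halves away from zero)
n=0: y=0, sp=-2, e=sp−y=-2; I=-2, D=e−e_prev=-2; u=1/2·(-2)+1/2·(-2)+3/2·(-2)=-5; next y=1/5·0+1/2·(-5)=-2.5
n=1: y=-2.5, sp=-2, e=sp−y=0.5; I=-1.5, D=e−e_prev=2.5; u=1/2·0.5+1/2·(-1.5)+3/2·2.5=3.25; next y=1/5·(-2.5)+1/2·3.25=1.125
n=2: y=1.125, sp=-2, e=sp−y=-3.125; I=-4.625, D=e−e_prev=-3.625; u=1/2·(-3.125)+1/2·(-4.625)+3/2·(-3.625)=-9.3125; next y=1/5·1.125+1/2·(-9.3125)=-4.43125
n=3: y=-4.43125, sp=-2, e=sp−y=2.43125; I=-2.19375, D=e−e_prev=5.55625; u=1/2·2.43125+1/2·(-2.19375)+3/2·5.55625=8.453125; next y=1/5·(-4.43125)+1/2·8.453125≈3.340313
n=4: y≈3.340313, sp=-2, e=sp−y≈-5.340313; I≈-7.534063, D=e−e_prev≈-7.771563; u=1/2·(-5.340313)+1/2·(-7.534063)+3/2·(-7.771563)≈-18.094531; next y=1/5·3.340313+1/2·(-18.094531)≈-8.379203
n=5: y≈-8.379203, sp=5, e=sp−y≈13.379203; I≈5.845141, D=e−e_prev≈18.719516; u=1/2·13.379203+1/2·5.845141+3/2·18.719516≈37.691445; next y=1/5·(-8.379203)+1/2·37.691445≈17.169882
n=6: y≈17.169882, sp=5, e=sp−y≈-12.169882; I≈-6.324741, D=e−e_prev≈-25.549085; u=1/2·(-12.169882)+1/2·(-6.324741)+3/2·(-25.549085)≈-47.570939; next y=1/5·17.169882+1/2·(-47.570939)≈-20.351493
n=7: y≈-20.351493, sp=5, e=sp−y≈25.351493; I≈19.026752, D=e−e_prev≈37.521375; u=1/2·25.351493+1/2·19.026752+3/2·37.521375≈78.471186; next y=1/5·(-20.351493)+1/2·78.471186≈35.165294
n=8: y≈35.165294, sp=5, e=sp−y≈-30.165294; I≈-11.138542, D=e−e_prev≈-55.516787; u=1/2·(-30.165294)+1/2·(-11.138542)+3/2·(-55.516787)≈-103.927099; next y=1/5·35.165294+1/2·(-103.927099)≈-44.930491

0 -2 -5.000 0.000
1 -2 3.250 -2.500
2 -2 -9.313 1.125
3 -2 8.453 -4.431
4 -2 -18.095 3.340
5 5 37.691 -8.379
6 5 -47.571 17.170
7 5 78.471 -20.351
8 5 -103.927 35.165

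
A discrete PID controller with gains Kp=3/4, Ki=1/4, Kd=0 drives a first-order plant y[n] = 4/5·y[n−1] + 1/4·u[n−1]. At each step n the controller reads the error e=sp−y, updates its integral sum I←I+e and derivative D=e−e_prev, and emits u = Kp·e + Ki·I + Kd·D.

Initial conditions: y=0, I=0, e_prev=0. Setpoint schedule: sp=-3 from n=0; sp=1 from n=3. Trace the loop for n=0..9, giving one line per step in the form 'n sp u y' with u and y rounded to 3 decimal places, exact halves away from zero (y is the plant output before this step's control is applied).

0 -3 -3.000 0.000
1 -3 -3.000 -0.750
2 -3 -2.963 -1.350
3 1 1.096 -1.821
4 1 1.163 -1.183
5 1 1.181 -0.655
6 1 1.169 -0.229
7 1 1.138 0.109
8 1 1.098 0.372
9 1 1.055 0.572

(exact arithmetic carried between steps; '≈' marks a value shown rounded to 6 d.p. or computed from one; I and e_prev carry over from the previous line; the table rounds u and y to 3 d.p., halves away from zero)
n=0: y=0, sp=-3, e=sp−y=-3; I=-3, D=e−e_prev=-3; u=3/4·(-3)+1/4·(-3)+0·(-3)=-3; next y=4/5·0+1/4·(-3)=-0.75
n=1: y=-0.75, sp=-3, e=sp−y=-2.25; I=-5.25, D=e−e_prev=0.75; u=3/4·(-2.25)+1/4·(-5.25)+0·0.75=-3; next y=4/5·(-0.75)+1/4·(-3)=-1.35
n=2: y=-1.35, sp=-3, e=sp−y=-1.65; I=-6.9, D=e−e_prev=0.6; u=3/4·(-1.65)+1/4·(-6.9)+0·0.6=-2.9625; next y=4/5·(-1.35)+1/4·(-2.9625)=-1.820625
n=3: y=-1.820625, sp=1, e=sp−y=2.820625; I=-4.079375, D=e−e_prev=4.470625; u=3/4·2.820625+1/4·(-4.079375)+0·4.470625=1.095625; next y=4/5·(-1.820625)+1/4·1.095625≈-1.182594
n=4: y≈-1.182594, sp=1, e=sp−y≈2.182594; I≈-1.896781, D=e−e_prev≈-0.638031; u=3/4·2.182594+1/4·(-1.896781)+0·(-0.638031)≈1.16275; next y=4/5·(-1.182594)+1/4·1.16275≈-0.655388
n=5: y≈-0.655388, sp=1, e=sp−y≈1.655388; I≈-0.241394, D=e−e_prev≈-0.527206; u=3/4·1.655388+1/4·(-0.241394)+0·(-0.527206)≈1.181192; next y=4/5·(-0.655388)+1/4·1.181192≈-0.229012
n=6: y≈-0.229012, sp=1, e=sp−y≈1.229012; I≈0.987618, D=e−e_prev≈-0.426376; u=3/4·1.229012+1/4·0.987618+0·(-0.426376)≈1.168664; next y=4/5·(-0.229012)+1/4·1.168664≈0.108956
n=7: y≈0.108956, sp=1, e=sp−y≈0.891044; I≈1.878662, D=e−e_prev≈-0.337968; u=3/4·0.891044+1/4·1.878662+0·(-0.337968)≈1.137948; next y=4/5·0.108956+1/4·1.137948≈0.371652
n=8: y≈0.371652, sp=1, e=sp−y≈0.628348; I≈2.507010, D=e−e_prev≈-0.262696; u=3/4·0.628348+1/4·2.507010+0·(-0.262696)≈1.098013; next y=4/5·0.371652+1/4·1.098013≈0.571825
n=9: y≈0.571825, sp=1, e=sp−y≈0.428175; I≈2.935185, D=e−e_prev≈-0.200173; u=3/4·0.428175+1/4·2.935185+0·(-0.200173)≈1.054927; next y=4/5·0.571825+1/4·1.054927≈0.721192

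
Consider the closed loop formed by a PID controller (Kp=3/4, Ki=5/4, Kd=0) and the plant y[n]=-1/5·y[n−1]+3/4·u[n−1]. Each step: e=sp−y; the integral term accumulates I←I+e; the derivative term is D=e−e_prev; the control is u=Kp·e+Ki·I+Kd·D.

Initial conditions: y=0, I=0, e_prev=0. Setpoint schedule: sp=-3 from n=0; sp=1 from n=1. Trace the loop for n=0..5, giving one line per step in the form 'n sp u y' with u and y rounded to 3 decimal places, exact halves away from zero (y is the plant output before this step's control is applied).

0 -3 -6.000 0.000
1 1 7.250 -4.500
2 1 -7.550 6.338
3 1 12.313 -6.930
4 1 -12.876 10.621
5 1 19.902 -11.781

(exact arithmetic carried between steps; '≈' marks a value shown rounded to 6 d.p. or computed from one; I and e_prev carry over from the previous line; the table rounds u and y to 3 d.p., halves away from zero)
n=0: y=0, sp=-3, e=sp−y=-3; I=-3, D=e−e_prev=-3; u=3/4·(-3)+5/4·(-3)+0·(-3)=-6; next y=-1/5·0+3/4·(-6)=-4.5
n=1: y=-4.5, sp=1, e=sp−y=5.5; I=2.5, D=e−e_prev=8.5; u=3/4·5.5+5/4·2.5+0·8.5=7.25; next y=-1/5·(-4.5)+3/4·7.25=6.3375
n=2: y=6.3375, sp=1, e=sp−y=-5.3375; I=-2.8375, D=e−e_prev=-10.8375; u=3/4·(-5.3375)+5/4·(-2.8375)+0·(-10.8375)=-7.55; next y=-1/5·6.3375+3/4·(-7.55)=-6.93
n=3: y=-6.93, sp=1, e=sp−y=7.93; I=5.0925, D=e−e_prev=13.2675; u=3/4·7.93+5/4·5.0925+0·13.2675=12.313125; next y=-1/5·(-6.93)+3/4·12.313125≈10.620844
n=4: y≈10.620844, sp=1, e=sp−y≈-9.620844; I≈-4.528344, D=e−e_prev≈-17.550844; u=3/4·(-9.620844)+5/4·(-4.528344)+0·(-17.550844)≈-12.876063; next y=-1/5·10.620844+3/4·(-12.876063)≈-11.781216
n=5: y≈-11.781216, sp=1, e=sp−y≈12.781216; I≈8.252872, D=e−e_prev≈22.402059; u=3/4·12.781216+5/4·8.252872+0·22.402059≈19.902002; next y=-1/5·(-11.781216)+3/4·19.902002≈17.282744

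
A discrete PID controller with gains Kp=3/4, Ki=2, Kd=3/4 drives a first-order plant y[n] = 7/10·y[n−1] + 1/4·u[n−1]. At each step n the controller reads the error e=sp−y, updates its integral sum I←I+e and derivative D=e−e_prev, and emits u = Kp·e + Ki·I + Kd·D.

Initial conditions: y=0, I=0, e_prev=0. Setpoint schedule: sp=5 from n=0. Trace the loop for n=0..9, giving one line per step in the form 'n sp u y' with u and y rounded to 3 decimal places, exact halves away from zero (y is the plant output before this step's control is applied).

0 5 17.500 0.000
1 5 8.438 4.375
2 5 10.180 5.172
3 5 6.957 6.165
4 5 5.758 6.055
5 5 4.885 5.678
6 5 4.934 5.196
7 5 5.319 4.870
8 5 5.794 4.739
9 5 6.124 4.766

(exact arithmetic carried between steps; '≈' marks a value shown rounded to 6 d.p. or computed from one; I and e_prev carry over from the previous line; the table rounds u and y to 3 d.p., halves away from zero)
n=0: y=0, sp=5, e=sp−y=5; I=5, D=e−e_prev=5; u=3/4·5+2·5+3/4·5=17.5; next y=7/10·0+1/4·17.5=4.375
n=1: y=4.375, sp=5, e=sp−y=0.625; I=5.625, D=e−e_prev=-4.375; u=3/4·0.625+2·5.625+3/4·(-4.375)=8.4375; next y=7/10·4.375+1/4·8.4375=5.171875
n=2: y=5.171875, sp=5, e=sp−y=-0.171875; I=5.453125, D=e−e_prev=-0.796875; u=3/4·(-0.171875)+2·5.453125+3/4·(-0.796875)≈10.179688; next y=7/10·5.171875+1/4·10.179688≈6.165234
n=3: y≈6.165234, sp=5, e=sp−y≈-1.165234; I≈4.287891, D=e−e_prev≈-0.993359; u=3/4·(-1.165234)+2·4.287891+3/4·(-0.993359)≈6.956836; next y=7/10·6.165234+1/4·6.956836≈6.054873
n=4: y≈6.054873, sp=5, e=sp−y≈-1.054873; I≈3.233018, D=e−e_prev≈0.110361; u=3/4·(-1.054873)+2·3.233018+3/4·0.110361≈5.757651; next y=7/10·6.054873+1/4·5.757651≈5.677824
n=5: y≈5.677824, sp=5, e=sp−y≈-0.677824; I≈2.555194, D=e−e_prev≈0.377049; u=3/4·(-0.677824)+2·2.555194+3/4·0.377049≈4.884806; next y=7/10·5.677824+1/4·4.884806≈5.195678
n=6: y≈5.195678, sp=5, e=sp−y≈-0.195678; I≈2.359515, D=e−e_prev≈0.482146; u=3/4·(-0.195678)+2·2.359515+3/4·0.482146≈4.933881; next y=7/10·5.195678+1/4·4.933881≈4.870445
n=7: y≈4.870445, sp=5, e=sp−y≈0.129555; I≈2.489070, D=e−e_prev≈0.325233; u=3/4·0.129555+2·2.489070+3/4·0.325233≈5.319232; next y=7/10·4.870445+1/4·5.319232≈4.739119
n=8: y≈4.739119, sp=5, e=sp−y≈0.260881; I≈2.749951, D=e−e_prev≈0.131326; u=3/4·0.260881+2·2.749951+3/4·0.131326≈5.794056; next y=7/10·4.739119+1/4·5.794056≈4.765898
n=9: y≈4.765898, sp=5, e=sp−y≈0.234102; I≈2.984053, D=e−e_prev≈-0.026778; u=3/4·0.234102+2·2.984053+3/4·(-0.026778)≈6.123599; next y=7/10·4.765898+1/4·6.123599≈4.867028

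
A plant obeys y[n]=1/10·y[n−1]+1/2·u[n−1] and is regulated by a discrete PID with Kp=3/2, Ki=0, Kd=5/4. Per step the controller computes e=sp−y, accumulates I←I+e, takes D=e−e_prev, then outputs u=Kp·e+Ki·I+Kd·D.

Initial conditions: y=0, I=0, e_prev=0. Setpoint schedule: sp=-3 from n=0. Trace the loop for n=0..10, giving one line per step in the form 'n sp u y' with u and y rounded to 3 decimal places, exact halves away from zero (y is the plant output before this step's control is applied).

(exact arithmetic carried between steps; '≈' marks a value shown rounded to 6 d.p. or computed from one; I and e_prev carry over from the previous line; the table rounds u and y to 3 d.p., halves away from zero)
n=0: y=0, sp=-3, e=sp−y=-3; I=-3, D=e−e_prev=-3; u=3/2·(-3)+0·(-3)+5/4·(-3)=-8.25; next y=1/10·0+1/2·(-8.25)=-4.125
n=1: y=-4.125, sp=-3, e=sp−y=1.125; I=-1.875, D=e−e_prev=4.125; u=3/2·1.125+0·(-1.875)+5/4·4.125=6.84375; next y=1/10·(-4.125)+1/2·6.84375=3.009375
n=2: y=3.009375, sp=-3, e=sp−y=-6.009375; I=-7.884375, D=e−e_prev=-7.134375; u=3/2·(-6.009375)+0·(-7.884375)+5/4·(-7.134375)≈-17.932031; next y=1/10·3.009375+1/2·(-17.932031)≈-8.665078
n=3: y≈-8.665078, sp=-3, e=sp−y≈5.665078; I≈-2.219297, D=e−e_prev≈11.674453; u=3/2·5.665078+0·(-2.219297)+5/4·11.674453≈23.090684; next y=1/10·(-8.665078)+1/2·23.090684≈10.678834
n=4: y≈10.678834, sp=-3, e=sp−y≈-13.678834; I≈-15.898131, D=e−e_prev≈-19.343912; u=3/2·(-13.678834)+0·(-15.898131)+5/4·(-19.343912)≈-44.698141; next y=1/10·10.678834+1/2·(-44.698141)≈-21.281187
n=5: y≈-21.281187, sp=-3, e=sp−y≈18.281187; I≈2.383056, D=e−e_prev≈31.960021; u=3/2·18.281187+0·2.383056+5/4·31.960021≈67.371807; next y=1/10·(-21.281187)+1/2·67.371807≈31.557785
n=6: y≈31.557785, sp=-3, e=sp−y≈-34.557785; I≈-32.174729, D=e−e_prev≈-52.838972; u=3/2·(-34.557785)+0·(-32.174729)+5/4·(-52.838972)≈-117.885392; next y=1/10·31.557785+1/2·(-117.885392)≈-55.786918
n=7: y≈-55.786918, sp=-3, e=sp−y≈52.786918; I≈20.612189, D=e−e_prev≈87.344703; u=3/2·52.786918+0·20.612189+5/4·87.344703≈188.361255; next y=1/10·(-55.786918)+1/2·188.361255≈88.601936
n=8: y≈88.601936, sp=-3, e=sp−y≈-91.601936; I≈-70.989746, D=e−e_prev≈-144.388853; u=3/2·(-91.601936)+0·(-70.989746)+5/4·(-144.388853)≈-317.888970; next y=1/10·88.601936+1/2·(-317.888970)≈-150.084291
n=9: y≈-150.084291, sp=-3, e=sp−y≈147.084291; I≈76.094545, D=e−e_prev≈238.686227; u=3/2·147.084291+0·76.094545+5/4·238.686227≈518.984221; next y=1/10·(-150.084291)+1/2·518.984221≈244.483681
n=10: y≈244.483681, sp=-3, e=sp−y≈-247.483681; I≈-171.389136, D=e−e_prev≈-394.567973; u=3/2·(-247.483681)+0·(-171.389136)+5/4·(-394.567973)≈-864.435488; next y=1/10·244.483681+1/2·(-864.435488)≈-407.769376

0 -3 -8.250 0.000
1 -3 6.844 -4.125
2 -3 -17.932 3.009
3 -3 23.091 -8.665
4 -3 -44.698 10.679
5 -3 67.372 -21.281
6 -3 -117.885 31.558
7 -3 188.361 -55.787
8 -3 -317.889 88.602
9 -3 518.984 -150.084
10 -3 -864.435 244.484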